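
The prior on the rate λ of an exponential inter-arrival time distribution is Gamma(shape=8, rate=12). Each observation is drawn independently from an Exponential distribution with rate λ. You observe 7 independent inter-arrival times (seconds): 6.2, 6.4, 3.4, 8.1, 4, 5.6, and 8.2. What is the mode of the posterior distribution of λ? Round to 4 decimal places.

λ̂_MAP = 0.2597

The Exponential(rate=λ) likelihood is ∝ λ^n e^(−λΣtᵢ). Here n = 7 and Σtᵢ = 6.2 + 6.4 + 3.4 + 8.1 + 4 + 5.6 + 8.2 = 41.9.
Posterior ∝ λ^7e^(−12λ) · λ^7e^(−41.9λ) = λ^14e^(−53.9λ), i.e. Gamma(15, 53.9).
Mode = (a−1)/b = 14/53.9 ≈ 0.2597.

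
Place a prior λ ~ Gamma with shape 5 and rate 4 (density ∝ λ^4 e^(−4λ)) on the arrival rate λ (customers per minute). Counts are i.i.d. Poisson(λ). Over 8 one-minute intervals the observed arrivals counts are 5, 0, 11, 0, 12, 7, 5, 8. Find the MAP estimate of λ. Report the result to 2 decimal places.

λ̂_MAP = 4.33

Σxᵢ = 5+0+11+0+12+7+5+8 = 48, with n = 8.
Posterior ∝ λ^4e^(−4λ) · λ^48e^(−8λ) = λ^52e^(−12λ), i.e. Gamma(shape=53, rate=12).
The mode of a Gamma(a, b) with a ≥ 1 (shape–rate) is (a−1)/b = 52/12 ≈ 4.33.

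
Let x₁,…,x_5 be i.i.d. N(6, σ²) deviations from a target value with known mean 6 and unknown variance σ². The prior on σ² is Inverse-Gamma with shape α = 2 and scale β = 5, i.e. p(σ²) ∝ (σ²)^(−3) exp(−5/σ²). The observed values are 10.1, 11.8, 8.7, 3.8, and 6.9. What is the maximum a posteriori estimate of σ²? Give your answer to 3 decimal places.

Sum of squared deviations about the known mean: SS = (10.1−6)² + (11.8−6)² + (8.7−6)² + (3.8−6)² + (6.9−6)² = 63.39.
The Normal likelihood contributes (σ²)^(−n/2) exp(−SS/(2σ²)), so the posterior is Inverse-Gamma(α + n/2, β + SS/2) = Inverse-Gamma(4.5, 36.695).
The mode of Inverse-Gamma(a, b) is b/(a+1) = 36.695/5.5 ≈ 6.672.

σ̂²_MAP = 6.672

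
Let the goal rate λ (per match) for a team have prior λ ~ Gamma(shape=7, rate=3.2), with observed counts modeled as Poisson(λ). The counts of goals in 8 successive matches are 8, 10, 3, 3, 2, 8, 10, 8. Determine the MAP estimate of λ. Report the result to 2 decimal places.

Σxᵢ = 8+10+3+3+2+8+10+8 = 52, with n = 8.
Posterior ∝ λ^6e^(−3.2λ) · λ^52e^(−8λ) = λ^58e^(−11.2λ), i.e. Gamma(shape=59, rate=11.2).
The mode of a Gamma(a, b) with a ≥ 1 (shape–rate) is (a−1)/b = 58/11.2 ≈ 5.18.

λ̂_MAP = 5.18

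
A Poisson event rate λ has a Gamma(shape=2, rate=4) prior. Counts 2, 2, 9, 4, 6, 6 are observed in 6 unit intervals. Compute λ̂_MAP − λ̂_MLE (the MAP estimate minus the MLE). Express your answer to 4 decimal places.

Σxᵢ = 29. Posterior is Gamma(31, 10); MAP = (31−1)/10 = 30/10 ≈ 3.00000.
MLE = x̄ = 29/6 ≈ 4.83333.
Difference = 30/10 − 29/6 = -11/6 ≈ -1.8333.

MAP − MLE = -1.8333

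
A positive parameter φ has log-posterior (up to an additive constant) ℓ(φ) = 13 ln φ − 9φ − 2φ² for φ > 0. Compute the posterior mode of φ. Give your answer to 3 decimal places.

ℓ'(φ) = 13/φ − 9 − 4φ. Setting this to zero and multiplying by φ: 4φ² + 9φ − 13 = 0.
φ = (−9 + √(9² + 4·4·13)) / (2·4) = (−9 + √289) / 8 = (−9 + 17)/8 = 1.
ℓ''(φ) = −13/φ² − 4 < 0, confirming a maximum.

φ̂_MAP = 1.000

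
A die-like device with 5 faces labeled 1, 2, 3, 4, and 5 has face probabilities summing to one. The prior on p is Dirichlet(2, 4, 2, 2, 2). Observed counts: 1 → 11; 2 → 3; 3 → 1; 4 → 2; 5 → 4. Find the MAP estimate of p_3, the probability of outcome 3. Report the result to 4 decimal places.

MAP estimate: 0.0714

The posterior is Dirichlet(αᵢ + nᵢ) = Dirichlet(13, 7, 3, 4, 6).
For a Dirichlet(a₁,…,a_K) with all aᵢ > 1, the mode has j-th component (aⱼ − 1)/(Σaᵢ − K).
Here Σaᵢ = 33 and K = 5, so p_3 = (3 − 1)/(33 − 5) = 2/28 ≈ 0.0714.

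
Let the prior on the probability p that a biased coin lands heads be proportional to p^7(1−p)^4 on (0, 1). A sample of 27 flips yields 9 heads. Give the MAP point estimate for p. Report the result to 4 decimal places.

p̂_MAP = 0.4211

The prior density ∝ p^7(1−p)^4 is the kernel of Beta(8, 5).
Data: 9 successes in 27 trials. The binomial likelihood contributes p^9(1−p)^18, so the posterior is Beta(8+9, 5+18) = Beta(17, 23).
For Beta(a, b) with a, b > 1 the mode is (a−1)/(a+b−2) = 16/38 ≈ 0.4211.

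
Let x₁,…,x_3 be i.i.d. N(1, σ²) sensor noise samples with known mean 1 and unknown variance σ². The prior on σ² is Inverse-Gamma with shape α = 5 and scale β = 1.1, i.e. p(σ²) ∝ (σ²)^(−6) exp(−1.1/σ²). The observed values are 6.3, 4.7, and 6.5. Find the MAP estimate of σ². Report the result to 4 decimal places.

Sum of squared deviations about the known mean: SS = (6.3−1)² + (4.7−1)² + (6.5−1)² = 72.03.
The Normal likelihood contributes (σ²)^(−n/2) exp(−SS/(2σ²)), so the posterior is Inverse-Gamma(α + n/2, β + SS/2) = Inverse-Gamma(6.5, 37.115).
The mode of Inverse-Gamma(a, b) is b/(a+1) = 37.115/7.5 ≈ 4.9487.

σ̂²_MAP = 4.9487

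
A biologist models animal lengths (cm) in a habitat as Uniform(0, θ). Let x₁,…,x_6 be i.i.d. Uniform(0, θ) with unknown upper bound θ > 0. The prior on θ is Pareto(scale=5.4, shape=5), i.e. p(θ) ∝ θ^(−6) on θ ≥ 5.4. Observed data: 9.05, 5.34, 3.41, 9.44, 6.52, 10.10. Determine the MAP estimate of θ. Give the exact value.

The Uniform(0, θ) likelihood is θ^(−n) for θ ≥ max(xᵢ), zero otherwise. Here max(xᵢ) = 10.10.
Posterior ∝ θ^(−6) · θ^(−6) = θ^(−12) on θ ≥ max(5.4, 10.10) = 10.10.
This density is strictly decreasing in θ, so the posterior mode lies at the lower boundary of the support.

θ̂_MAP = 10.10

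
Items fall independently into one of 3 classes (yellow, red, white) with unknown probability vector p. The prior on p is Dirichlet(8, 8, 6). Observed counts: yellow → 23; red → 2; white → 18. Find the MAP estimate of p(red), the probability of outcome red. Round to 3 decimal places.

MAP estimate of p(red) = 0.145

The posterior is Dirichlet(αᵢ + nᵢ) = Dirichlet(31, 10, 24).
For a Dirichlet(a₁,…,a_K) with all aᵢ > 1, the mode has j-th component (aⱼ − 1)/(Σaᵢ − K).
Here Σaᵢ = 65 and K = 3, so p(red) = (10 − 1)/(65 − 3) = 9/62 ≈ 0.145.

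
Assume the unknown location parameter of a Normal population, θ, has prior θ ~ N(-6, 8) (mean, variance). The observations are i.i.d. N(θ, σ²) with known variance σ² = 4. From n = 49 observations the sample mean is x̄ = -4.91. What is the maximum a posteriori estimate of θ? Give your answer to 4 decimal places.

n = 49, x̄ = -4.91.
For a Normal prior and Normal likelihood with known variance, the posterior is Normal; its mode equals its mean, the precision-weighted average.
Prior precision 1/σ₀² = 1/8 = 0.125; data precision n/σ² = 49/4 = 12.25.
θ̂ = (0.125·(-6) + 12.25·(-4.91)) / (0.125 + 12.25) = (-60.8975)/12.375 = -24359/4950 ≈ -4.9210.

θ̂_MAP = -4.9210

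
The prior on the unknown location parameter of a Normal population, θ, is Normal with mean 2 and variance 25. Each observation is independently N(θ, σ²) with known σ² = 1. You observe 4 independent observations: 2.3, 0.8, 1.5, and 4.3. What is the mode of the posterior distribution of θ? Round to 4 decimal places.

θ̂_MAP = 2.2228

n = 4; x̄ = (2.3 + 0.8 + 1.5 + 4.3)/4 = 8.9/4 = 2.225.
For a Normal prior and Normal likelihood with known variance, the posterior is Normal; its mode equals its mean, the precision-weighted average.
Prior precision 1/σ₀² = 1/25 = 0.04; data precision n/σ² = 4/1 = 4.
θ̂ = (0.04·2 + 4·2.225) / (0.04 + 4) = 8.98/4.04 = 449/202 ≈ 2.2228.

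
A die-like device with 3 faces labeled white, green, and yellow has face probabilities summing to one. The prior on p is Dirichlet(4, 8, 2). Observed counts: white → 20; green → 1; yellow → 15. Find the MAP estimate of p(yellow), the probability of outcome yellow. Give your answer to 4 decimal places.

The posterior is Dirichlet(αᵢ + nᵢ) = Dirichlet(24, 9, 17).
For a Dirichlet(a₁,…,a_K) with all aᵢ > 1, the mode has j-th component (aⱼ − 1)/(Σaᵢ − K).
Here Σaᵢ = 50 and K = 3, so p(yellow) = (17 − 1)/(50 − 3) = 16/47 ≈ 0.3404.

MAP estimate of p(yellow) = 0.3404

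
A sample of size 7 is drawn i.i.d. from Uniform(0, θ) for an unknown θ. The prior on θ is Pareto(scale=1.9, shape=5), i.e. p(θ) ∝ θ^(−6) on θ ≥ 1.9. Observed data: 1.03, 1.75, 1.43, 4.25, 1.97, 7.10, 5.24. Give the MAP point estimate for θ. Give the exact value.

The Uniform(0, θ) likelihood is θ^(−n) for θ ≥ max(xᵢ), zero otherwise. Here max(xᵢ) = 7.10.
Posterior ∝ θ^(−6) · θ^(−7) = θ^(−13) on θ ≥ max(1.9, 7.10) = 7.10.
This density is strictly decreasing in θ, so the posterior mode lies at the lower boundary of the support.

θ̂_MAP = 7.10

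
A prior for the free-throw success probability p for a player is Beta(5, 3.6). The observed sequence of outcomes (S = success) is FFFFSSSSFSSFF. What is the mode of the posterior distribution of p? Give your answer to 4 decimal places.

Prior: Beta(5, 3.6).
Data: 6 successes in 13 trials (from the sequence). The binomial likelihood contributes p^6(1−p)^7, so the posterior is Beta(5+6, 3.6+7) = Beta(11, 10.6).
For Beta(a, b) with a, b > 1 the mode is (a−1)/(a+b−2) = 10/19.6 ≈ 0.5102.

p̂_MAP = 0.5102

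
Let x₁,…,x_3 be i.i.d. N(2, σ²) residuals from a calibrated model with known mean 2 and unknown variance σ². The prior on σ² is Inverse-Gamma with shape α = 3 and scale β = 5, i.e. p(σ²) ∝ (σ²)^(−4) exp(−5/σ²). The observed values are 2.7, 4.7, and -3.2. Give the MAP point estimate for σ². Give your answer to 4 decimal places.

Sum of squared deviations about the known mean: SS = (2.7−2)² + (4.7−2)² + (-3.2−2)² = 34.82.
The Normal likelihood contributes (σ²)^(−n/2) exp(−SS/(2σ²)), so the posterior is Inverse-Gamma(α + n/2, β + SS/2) = Inverse-Gamma(4.5, 22.41).
The mode of Inverse-Gamma(a, b) is b/(a+1) = 22.41/5.5 ≈ 4.0745.

σ̂²_MAP = 4.0745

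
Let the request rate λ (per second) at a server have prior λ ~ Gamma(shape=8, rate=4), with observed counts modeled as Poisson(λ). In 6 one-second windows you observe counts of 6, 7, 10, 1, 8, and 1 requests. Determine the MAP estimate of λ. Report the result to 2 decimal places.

λ̂_MAP = 4.00

Σxᵢ = 6+7+10+1+8+1 = 33, with n = 6.
Posterior ∝ λ^7e^(−4λ) · λ^33e^(−6λ) = λ^40e^(−10λ), i.e. Gamma(shape=41, rate=10).
The mode of a Gamma(a, b) with a ≥ 1 (shape–rate) is (a−1)/b = 40/10 ≈ 4.00.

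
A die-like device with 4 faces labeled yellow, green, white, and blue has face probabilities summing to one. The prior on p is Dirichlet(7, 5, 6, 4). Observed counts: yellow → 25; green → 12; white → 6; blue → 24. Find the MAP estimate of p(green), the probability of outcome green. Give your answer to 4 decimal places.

MAP estimate of p(green) = 0.1882

The posterior is Dirichlet(αᵢ + nᵢ) = Dirichlet(32, 17, 12, 28).
For a Dirichlet(a₁,…,a_K) with all aᵢ > 1, the mode has j-th component (aⱼ − 1)/(Σaᵢ − K).
Here Σaᵢ = 89 and K = 4, so p(green) = (17 − 1)/(89 − 4) = 16/85 ≈ 0.1882.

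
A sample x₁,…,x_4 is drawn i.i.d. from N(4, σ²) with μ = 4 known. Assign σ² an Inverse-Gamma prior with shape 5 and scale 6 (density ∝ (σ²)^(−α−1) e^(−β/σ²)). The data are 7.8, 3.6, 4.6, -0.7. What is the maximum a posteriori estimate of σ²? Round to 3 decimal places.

σ̂²_MAP = 3.066

Sum of squared deviations about the known mean: SS = (7.8−4)² + (3.6−4)² + (4.6−4)² + (-0.7−4)² = 37.05.
The Normal likelihood contributes (σ²)^(−n/2) exp(−SS/(2σ²)), so the posterior is Inverse-Gamma(α + n/2, β + SS/2) = Inverse-Gamma(7, 24.525).
The mode of Inverse-Gamma(a, b) is b/(a+1) = 24.525/8 ≈ 3.066.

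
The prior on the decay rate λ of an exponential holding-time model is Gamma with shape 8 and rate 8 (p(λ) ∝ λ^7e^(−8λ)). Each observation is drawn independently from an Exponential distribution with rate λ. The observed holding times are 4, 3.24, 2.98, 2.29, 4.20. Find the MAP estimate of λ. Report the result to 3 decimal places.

The Exponential(rate=λ) likelihood is ∝ λ^n e^(−λΣtᵢ). Here n = 5 and Σtᵢ = 4 + 3.24 + 2.98 + 2.29 + 4.20 = 16.71.
Posterior ∝ λ^7e^(−8λ) · λ^5e^(−16.71λ) = λ^12e^(−24.71λ), i.e. Gamma(13, 24.71).
Mode = (a−1)/b = 12/24.71 ≈ 0.486.

λ̂_MAP = 0.486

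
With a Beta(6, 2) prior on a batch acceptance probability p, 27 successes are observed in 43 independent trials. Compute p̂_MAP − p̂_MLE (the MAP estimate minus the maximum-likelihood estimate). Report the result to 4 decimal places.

Posterior is Beta(33, 18); MAP = (33−1)/(51−2) = 32/49 ≈ 0.65306.
MLE ignores the prior: p̂_MLE = k/n = 27/43 ≈ 0.62791.
Difference = 32/49 − 27/43 = 53/2107 ≈ 0.0252.

MAP − MLE = 0.0252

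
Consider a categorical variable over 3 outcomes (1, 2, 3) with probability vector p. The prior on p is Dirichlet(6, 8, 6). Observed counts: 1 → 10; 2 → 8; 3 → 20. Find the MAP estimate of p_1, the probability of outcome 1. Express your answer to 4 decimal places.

The posterior is Dirichlet(αᵢ + nᵢ) = Dirichlet(16, 16, 26).
For a Dirichlet(a₁,…,a_K) with all aᵢ > 1, the mode has j-th component (aⱼ − 1)/(Σaᵢ − K).
Here Σaᵢ = 58 and K = 3, so p_1 = (16 − 1)/(58 − 3) = 15/55 ≈ 0.2727.

MAP estimate: 0.2727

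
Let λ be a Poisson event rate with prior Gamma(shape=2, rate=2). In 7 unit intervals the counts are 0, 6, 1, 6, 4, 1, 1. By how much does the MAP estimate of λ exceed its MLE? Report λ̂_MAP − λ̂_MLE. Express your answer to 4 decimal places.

MAP − MLE = -0.4921

Σxᵢ = 19. Posterior is Gamma(21, 9); MAP = (21−1)/9 = 20/9 ≈ 2.22222.
MLE = x̄ = 19/7 ≈ 2.71429.
Difference = 20/9 − 19/7 = -31/63 ≈ -0.4921.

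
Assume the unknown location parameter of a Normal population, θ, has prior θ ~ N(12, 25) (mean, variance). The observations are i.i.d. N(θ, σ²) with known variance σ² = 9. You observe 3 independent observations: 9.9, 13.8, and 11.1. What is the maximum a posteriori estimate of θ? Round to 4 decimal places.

θ̂_MAP = 11.6429

n = 3; x̄ = (9.9 + 13.8 + 11.1)/3 = 34.8/3 = 11.6.
For a Normal prior and Normal likelihood with known variance, the posterior is Normal; its mode equals its mean, the precision-weighted average.
Prior precision 1/σ₀² = 1/25 = 0.04; data precision n/σ² = 3/9 = 1/3.
θ̂ = (0.04·12 + (1/3)·11.6) / (0.04 + 1/3) = (326/75)/(28/75) = 163/14 ≈ 11.6429.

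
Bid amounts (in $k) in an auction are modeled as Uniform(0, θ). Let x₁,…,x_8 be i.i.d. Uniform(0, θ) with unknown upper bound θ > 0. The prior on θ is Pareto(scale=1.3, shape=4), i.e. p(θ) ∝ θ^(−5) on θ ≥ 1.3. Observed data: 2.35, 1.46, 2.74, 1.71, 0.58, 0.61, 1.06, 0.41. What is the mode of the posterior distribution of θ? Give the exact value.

θ̂_MAP = 2.74

The Uniform(0, θ) likelihood is θ^(−n) for θ ≥ max(xᵢ), zero otherwise. Here max(xᵢ) = 2.74.
Posterior ∝ θ^(−5) · θ^(−8) = θ^(−13) on θ ≥ max(1.3, 2.74) = 2.74.
This density is strictly decreasing in θ, so the posterior mode lies at the lower boundary of the support.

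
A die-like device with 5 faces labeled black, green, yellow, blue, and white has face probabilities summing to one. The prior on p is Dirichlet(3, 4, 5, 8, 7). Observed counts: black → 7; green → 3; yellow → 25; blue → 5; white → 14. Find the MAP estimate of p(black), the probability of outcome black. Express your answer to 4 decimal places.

The posterior is Dirichlet(αᵢ + nᵢ) = Dirichlet(10, 7, 30, 13, 21).
For a Dirichlet(a₁,…,a_K) with all aᵢ > 1, the mode has j-th component (aⱼ − 1)/(Σaᵢ − K).
Here Σaᵢ = 81 and K = 5, so p(black) = (10 − 1)/(81 − 5) = 9/76 ≈ 0.1184.

MAP estimate of p(black) = 0.1184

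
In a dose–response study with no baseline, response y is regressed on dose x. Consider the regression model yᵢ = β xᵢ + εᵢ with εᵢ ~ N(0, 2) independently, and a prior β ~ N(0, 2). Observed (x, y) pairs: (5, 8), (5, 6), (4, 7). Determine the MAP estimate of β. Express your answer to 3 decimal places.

β̂_MAP = 1.463

log p(β | y) = −Σ(yᵢ − βxᵢ)²/(2·2) − β²/(2·2) + const.
Setting the derivative to zero: Σxᵢ(yᵢ − βxᵢ)/2 − β/2 = 0, so β = Σxᵢyᵢ / (Σxᵢ² + σ²/τ²).
Σxᵢyᵢ = 5·8 + 5·6 + 4·7 = 98; Σxᵢ² = 66; σ²/τ² = 1.
β̂_MAP = 98 / (66 + 1) = 98/67 ≈ 1.463.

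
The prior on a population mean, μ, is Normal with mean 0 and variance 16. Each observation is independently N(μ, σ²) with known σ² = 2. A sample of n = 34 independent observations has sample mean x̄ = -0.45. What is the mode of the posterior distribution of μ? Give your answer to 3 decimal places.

n = 34, x̄ = -0.45.
For a Normal prior and Normal likelihood with known variance, the posterior is Normal; its mode equals its mean, the precision-weighted average.
Prior precision 1/σ₀² = 1/16 = 0.0625; data precision n/σ² = 34/2 = 17.
μ̂ = (0.0625·0 + 17·(-0.45)) / (0.0625 + 17) = (-7.65)/17.0625 = -204/455 ≈ -0.448.

μ̂_MAP = -0.448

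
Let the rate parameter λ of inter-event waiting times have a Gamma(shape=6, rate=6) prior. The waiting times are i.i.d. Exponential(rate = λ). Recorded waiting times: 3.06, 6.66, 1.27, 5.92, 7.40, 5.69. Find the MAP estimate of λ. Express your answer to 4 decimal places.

The Exponential(rate=λ) likelihood is ∝ λ^n e^(−λΣtᵢ). Here n = 6 and Σtᵢ = 3.06 + 6.66 + 1.27 + 5.92 + 7.40 + 5.69 = 30.
Posterior ∝ λ^5e^(−6λ) · λ^6e^(−30λ) = λ^11e^(−36λ), i.e. Gamma(12, 36).
Mode = (a−1)/b = 11/36 ≈ 0.3056.

λ̂_MAP = 0.3056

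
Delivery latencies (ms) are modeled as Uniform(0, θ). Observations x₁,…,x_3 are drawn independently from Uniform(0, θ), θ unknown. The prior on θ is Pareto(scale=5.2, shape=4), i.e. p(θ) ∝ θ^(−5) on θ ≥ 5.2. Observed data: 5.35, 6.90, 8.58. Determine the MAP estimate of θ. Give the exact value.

θ̂_MAP = 8.58

The Uniform(0, θ) likelihood is θ^(−n) for θ ≥ max(xᵢ), zero otherwise. Here max(xᵢ) = 8.58.
Posterior ∝ θ^(−5) · θ^(−3) = θ^(−8) on θ ≥ max(5.2, 8.58) = 8.58.
This density is strictly decreasing in θ, so the posterior mode lies at the lower boundary of the support.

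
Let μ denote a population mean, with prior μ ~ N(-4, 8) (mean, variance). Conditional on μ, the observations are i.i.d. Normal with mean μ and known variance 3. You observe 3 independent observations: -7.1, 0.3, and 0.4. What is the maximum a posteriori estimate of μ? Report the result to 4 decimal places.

n = 3; x̄ = ((-7.1) + 0.3 + 0.4)/3 = -6.4/3 = -32/15 ≈ -2.1333.
For a Normal prior and Normal likelihood with known variance, the posterior is Normal; its mode equals its mean, the precision-weighted average.
Prior precision 1/σ₀² = 1/8 = 0.125; data precision n/σ² = 3/3 = 1.
μ̂ = (0.125·(-4) + 1·(-32/15)) / (0.125 + 1) = (-79/30)/1.125 = -316/135 ≈ -2.3407.

μ̂_MAP = -2.3407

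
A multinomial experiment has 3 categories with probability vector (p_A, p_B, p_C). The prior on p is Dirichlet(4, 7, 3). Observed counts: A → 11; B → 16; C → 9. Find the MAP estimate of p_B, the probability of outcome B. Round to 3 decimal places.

The posterior is Dirichlet(αᵢ + nᵢ) = Dirichlet(15, 23, 12).
For a Dirichlet(a₁,…,a_K) with all aᵢ > 1, the mode has j-th component (aⱼ − 1)/(Σaᵢ − K).
Here Σaᵢ = 50 and K = 3, so p_B = (23 − 1)/(50 − 3) = 22/47 ≈ 0.468.

MAP estimate of p_B = 0.468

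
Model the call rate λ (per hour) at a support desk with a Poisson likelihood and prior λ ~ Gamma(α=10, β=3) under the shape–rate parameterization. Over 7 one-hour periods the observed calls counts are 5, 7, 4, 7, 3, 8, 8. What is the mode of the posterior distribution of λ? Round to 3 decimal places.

λ̂_MAP = 5.100

Σxᵢ = 5+7+4+7+3+8+8 = 42, with n = 7.
Posterior ∝ λ^9e^(−3λ) · λ^42e^(−7λ) = λ^51e^(−10λ), i.e. Gamma(shape=52, rate=10).
The mode of a Gamma(a, b) with a ≥ 1 (shape–rate) is (a−1)/b = 51/10 ≈ 5.100.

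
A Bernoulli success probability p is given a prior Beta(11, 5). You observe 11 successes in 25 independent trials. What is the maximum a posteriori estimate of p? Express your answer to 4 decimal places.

p̂_MAP = 0.5385

Prior: Beta(11, 5).
Data: 11 successes in 25 trials. The binomial likelihood contributes p^11(1−p)^14, so the posterior is Beta(11+11, 5+14) = Beta(22, 19).
For Beta(a, b) with a, b > 1 the mode is (a−1)/(a+b−2) = 21/39 ≈ 0.5385.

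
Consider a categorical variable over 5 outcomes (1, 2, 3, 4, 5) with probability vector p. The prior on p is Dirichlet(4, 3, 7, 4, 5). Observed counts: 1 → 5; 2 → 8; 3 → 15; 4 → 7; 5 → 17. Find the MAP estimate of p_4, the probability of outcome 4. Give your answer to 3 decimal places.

The posterior is Dirichlet(αᵢ + nᵢ) = Dirichlet(9, 11, 22, 11, 22).
For a Dirichlet(a₁,…,a_K) with all aᵢ > 1, the mode has j-th component (aⱼ − 1)/(Σaᵢ − K).
Here Σaᵢ = 75 and K = 5, so p_4 = (11 − 1)/(75 − 5) = 10/70 ≈ 0.143.

MAP estimate: 0.143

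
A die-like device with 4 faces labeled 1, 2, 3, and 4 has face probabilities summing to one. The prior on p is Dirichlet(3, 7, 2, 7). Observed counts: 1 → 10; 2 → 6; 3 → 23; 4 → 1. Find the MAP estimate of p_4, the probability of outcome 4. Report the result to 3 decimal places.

MAP estimate: 0.127

The posterior is Dirichlet(αᵢ + nᵢ) = Dirichlet(13, 13, 25, 8).
For a Dirichlet(a₁,…,a_K) with all aᵢ > 1, the mode has j-th component (aⱼ − 1)/(Σaᵢ − K).
Here Σaᵢ = 59 and K = 4, so p_4 = (8 − 1)/(59 − 4) = 7/55 ≈ 0.127.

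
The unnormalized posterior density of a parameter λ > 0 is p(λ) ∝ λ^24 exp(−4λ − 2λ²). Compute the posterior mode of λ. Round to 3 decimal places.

ℓ'(λ) = 24/λ − 4 − 4λ. Setting this to zero and multiplying by λ: 4λ² + 4λ − 24 = 0.
λ = (−4 + √(4² + 4·4·24)) / (2·4) = (−4 + √400) / 8 = (−4 + 20)/8 = 2.
ℓ''(λ) = −24/λ² − 4 < 0, confirming a maximum.

λ̂_MAP = 2.000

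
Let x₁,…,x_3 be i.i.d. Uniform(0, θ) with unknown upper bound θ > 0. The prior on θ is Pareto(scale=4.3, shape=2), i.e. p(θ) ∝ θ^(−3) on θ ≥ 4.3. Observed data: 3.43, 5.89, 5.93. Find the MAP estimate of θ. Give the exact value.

The Uniform(0, θ) likelihood is θ^(−n) for θ ≥ max(xᵢ), zero otherwise. Here max(xᵢ) = 5.93.
Posterior ∝ θ^(−3) · θ^(−3) = θ^(−6) on θ ≥ max(4.3, 5.93) = 5.93.
This density is strictly decreasing in θ, so the posterior mode lies at the lower boundary of the support.

θ̂_MAP = 5.93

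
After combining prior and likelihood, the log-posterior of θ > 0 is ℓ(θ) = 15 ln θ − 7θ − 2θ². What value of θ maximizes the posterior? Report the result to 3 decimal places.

ℓ'(θ) = 15/θ − 7 − 4θ. Setting this to zero and multiplying by θ: 4θ² + 7θ − 15 = 0.
θ = (−7 + √(7² + 4·4·15)) / (2·4) = (−7 + √289) / 8 = (−7 + 17)/8 = 5/4.
ℓ''(θ) = −15/θ² − 4 < 0, confirming a maximum.

θ̂_MAP = 1.250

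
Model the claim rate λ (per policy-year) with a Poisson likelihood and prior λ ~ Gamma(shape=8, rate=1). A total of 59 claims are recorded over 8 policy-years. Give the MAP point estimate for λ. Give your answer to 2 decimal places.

λ̂_MAP = 7.33

Σxᵢ = 59, n = 8.
Posterior ∝ λ^7e^(−1λ) · λ^59e^(−8λ) = λ^66e^(−9λ), i.e. Gamma(shape=67, rate=9).
The mode of a Gamma(a, b) with a ≥ 1 (shape–rate) is (a−1)/b = 66/9 ≈ 7.33.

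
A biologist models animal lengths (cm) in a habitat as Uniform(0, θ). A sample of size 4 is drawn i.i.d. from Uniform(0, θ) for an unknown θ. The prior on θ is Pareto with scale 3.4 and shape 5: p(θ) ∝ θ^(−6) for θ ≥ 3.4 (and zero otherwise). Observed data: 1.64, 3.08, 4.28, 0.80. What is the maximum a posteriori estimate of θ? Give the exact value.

θ̂_MAP = 4.28

The Uniform(0, θ) likelihood is θ^(−n) for θ ≥ max(xᵢ), zero otherwise. Here max(xᵢ) = 4.28.
Posterior ∝ θ^(−6) · θ^(−4) = θ^(−10) on θ ≥ max(3.4, 4.28) = 4.28.
This density is strictly decreasing in θ, so the posterior mode lies at the lower boundary of the support.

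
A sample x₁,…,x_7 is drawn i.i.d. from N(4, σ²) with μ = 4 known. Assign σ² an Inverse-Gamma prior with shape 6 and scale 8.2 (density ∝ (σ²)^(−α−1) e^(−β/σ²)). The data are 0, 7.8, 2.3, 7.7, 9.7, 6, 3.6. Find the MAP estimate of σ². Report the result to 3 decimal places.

σ̂²_MAP = 4.765

Sum of squared deviations about the known mean: SS = (0−4)² + (7.8−4)² + (2.3−4)² + (7.7−4)² + (9.7−4)² + (6−4)² + (3.6−4)² = 83.67.
The Normal likelihood contributes (σ²)^(−n/2) exp(−SS/(2σ²)), so the posterior is Inverse-Gamma(α + n/2, β + SS/2) = Inverse-Gamma(9.5, 50.035).
The mode of Inverse-Gamma(a, b) is b/(a+1) = 50.035/10.5 ≈ 4.765.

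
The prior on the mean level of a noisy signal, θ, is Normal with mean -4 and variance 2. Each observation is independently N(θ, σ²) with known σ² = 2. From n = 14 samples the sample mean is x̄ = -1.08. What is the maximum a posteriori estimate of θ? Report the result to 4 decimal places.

θ̂_MAP = -1.2747

n = 14, x̄ = -1.08.
For a Normal prior and Normal likelihood with known variance, the posterior is Normal; its mode equals its mean, the precision-weighted average.
Prior precision 1/σ₀² = 1/2 = 0.5; data precision n/σ² = 14/2 = 7.
θ̂ = (0.5·(-4) + 7·(-1.08)) / (0.5 + 7) = (-9.56)/7.5 = -478/375 ≈ -1.2747.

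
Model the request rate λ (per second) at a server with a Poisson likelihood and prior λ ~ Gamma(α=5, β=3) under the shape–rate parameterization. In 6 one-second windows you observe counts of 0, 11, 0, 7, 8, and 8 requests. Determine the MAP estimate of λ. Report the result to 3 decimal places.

Σxᵢ = 0+11+0+7+8+8 = 34, with n = 6.
Posterior ∝ λ^4e^(−3λ) · λ^34e^(−6λ) = λ^38e^(−9λ), i.e. Gamma(shape=39, rate=9).
The mode of a Gamma(a, b) with a ≥ 1 (shape–rate) is (a−1)/b = 38/9 ≈ 4.222.

λ̂_MAP = 4.222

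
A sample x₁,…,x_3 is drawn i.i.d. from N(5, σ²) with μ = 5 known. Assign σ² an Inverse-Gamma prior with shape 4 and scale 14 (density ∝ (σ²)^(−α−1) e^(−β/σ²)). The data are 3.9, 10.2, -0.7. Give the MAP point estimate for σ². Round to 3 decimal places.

Sum of squared deviations about the known mean: SS = (3.9−5)² + (10.2−5)² + (-0.7−5)² = 60.74.
The Normal likelihood contributes (σ²)^(−n/2) exp(−SS/(2σ²)), so the posterior is Inverse-Gamma(α + n/2, β + SS/2) = Inverse-Gamma(5.5, 44.37).
The mode of Inverse-Gamma(a, b) is b/(a+1) = 44.37/6.5 ≈ 6.826.

σ̂²_MAP = 6.826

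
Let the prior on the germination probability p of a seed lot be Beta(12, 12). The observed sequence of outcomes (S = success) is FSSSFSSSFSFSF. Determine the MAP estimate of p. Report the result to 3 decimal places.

Prior: Beta(12, 12).
Data: 8 successes in 13 trials (from the sequence). The binomial likelihood contributes p^8(1−p)^5, so the posterior is Beta(12+8, 12+5) = Beta(20, 17).
For Beta(a, b) with a, b > 1 the mode is (a−1)/(a+b−2) = 19/35 ≈ 0.543.

p̂_MAP = 0.543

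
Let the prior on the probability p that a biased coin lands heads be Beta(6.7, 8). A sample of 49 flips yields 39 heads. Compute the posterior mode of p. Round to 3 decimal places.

Prior: Beta(6.7, 8).
Data: 39 successes in 49 trials. The binomial likelihood contributes p^39(1−p)^10, so the posterior is Beta(6.7+39, 8+10) = Beta(45.7, 18).
For Beta(a, b) with a, b > 1 the mode is (a−1)/(a+b−2) = 44.7/61.7 ≈ 0.724.

p̂_MAP = 0.724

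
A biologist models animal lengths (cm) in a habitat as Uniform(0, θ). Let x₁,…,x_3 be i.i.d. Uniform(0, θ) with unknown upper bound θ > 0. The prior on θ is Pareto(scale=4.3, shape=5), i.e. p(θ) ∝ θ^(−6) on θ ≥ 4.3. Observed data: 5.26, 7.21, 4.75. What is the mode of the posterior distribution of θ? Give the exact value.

θ̂_MAP = 7.21

The Uniform(0, θ) likelihood is θ^(−n) for θ ≥ max(xᵢ), zero otherwise. Here max(xᵢ) = 7.21.
Posterior ∝ θ^(−6) · θ^(−3) = θ^(−9) on θ ≥ max(4.3, 7.21) = 7.21.
This density is strictly decreasing in θ, so the posterior mode lies at the lower boundary of the support.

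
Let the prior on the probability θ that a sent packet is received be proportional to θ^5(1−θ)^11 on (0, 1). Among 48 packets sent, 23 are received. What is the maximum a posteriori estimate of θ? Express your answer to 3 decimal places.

The prior density ∝ θ^5(1−θ)^11 is the kernel of Beta(6, 12).
Data: 23 successes in 48 trials. The binomial likelihood contributes θ^23(1−θ)^25, so the posterior is Beta(6+23, 12+25) = Beta(29, 37).
For Beta(a, b) with a, b > 1 the mode is (a−1)/(a+b−2) = 28/64 ≈ 0.438.

θ̂_MAP = 0.438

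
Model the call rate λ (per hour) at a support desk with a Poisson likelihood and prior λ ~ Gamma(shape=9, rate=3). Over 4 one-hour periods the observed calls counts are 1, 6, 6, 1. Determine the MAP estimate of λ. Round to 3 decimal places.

λ̂_MAP = 3.143

Σxᵢ = 1+6+6+1 = 14, with n = 4.
Posterior ∝ λ^8e^(−3λ) · λ^14e^(−4λ) = λ^22e^(−7λ), i.e. Gamma(shape=23, rate=7).
The mode of a Gamma(a, b) with a ≥ 1 (shape–rate) is (a−1)/b = 22/7 ≈ 3.143.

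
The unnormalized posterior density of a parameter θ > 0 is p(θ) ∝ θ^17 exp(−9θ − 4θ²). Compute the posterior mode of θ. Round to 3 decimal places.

θ̂_MAP = 1.000

ℓ'(θ) = 17/θ − 9 − 8θ. Setting this to zero and multiplying by θ: 8θ² + 9θ − 17 = 0.
θ = (−9 + √(9² + 4·8·17)) / (2·8) = (−9 + √625) / 16 = (−9 + 25)/16 = 1.
ℓ''(θ) = −17/θ² − 8 < 0, confirming a maximum.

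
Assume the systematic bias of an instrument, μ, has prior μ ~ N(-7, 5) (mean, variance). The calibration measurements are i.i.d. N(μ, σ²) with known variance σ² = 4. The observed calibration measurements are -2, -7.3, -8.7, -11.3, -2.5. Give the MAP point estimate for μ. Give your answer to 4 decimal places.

μ̂_MAP = -6.4483

n = 5; x̄ = ((-2) + (-7.3) + (-8.7) + (-11.3) + (-2.5))/5 = -31.8/5 = -6.36.
For a Normal prior and Normal likelihood with known variance, the posterior is Normal; its mode equals its mean, the precision-weighted average.
Prior precision 1/σ₀² = 1/5 = 0.2; data precision n/σ² = 5/4 = 1.25.
μ̂ = (0.2·(-7) + 1.25·(-6.36)) / (0.2 + 1.25) = (-9.35)/1.45 = -187/29 ≈ -6.4483.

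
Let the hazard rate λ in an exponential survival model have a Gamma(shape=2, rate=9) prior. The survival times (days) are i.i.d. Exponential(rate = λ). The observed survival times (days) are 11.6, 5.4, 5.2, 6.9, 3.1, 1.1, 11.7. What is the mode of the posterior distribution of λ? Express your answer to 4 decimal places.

The Exponential(rate=λ) likelihood is ∝ λ^n e^(−λΣtᵢ). Here n = 7 and Σtᵢ = 11.6 + 5.4 + 5.2 + 6.9 + 3.1 + 1.1 + 11.7 = 45.
Posterior ∝ λe^(−9λ) · λ^7e^(−45λ) = λ^8e^(−54λ), i.e. Gamma(9, 54).
Mode = (a−1)/b = 8/54 ≈ 0.1481.

λ̂_MAP = 0.1481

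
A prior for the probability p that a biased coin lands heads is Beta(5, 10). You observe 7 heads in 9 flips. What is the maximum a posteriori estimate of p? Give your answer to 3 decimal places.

Prior: Beta(5, 10).
Data: 7 successes in 9 trials. The binomial likelihood contributes p^7(1−p)^2, so the posterior is Beta(5+7, 10+2) = Beta(12, 12).
For Beta(a, b) with a, b > 1 the mode is (a−1)/(a+b−2) = 11/22 ≈ 0.500.

p̂_MAP = 0.500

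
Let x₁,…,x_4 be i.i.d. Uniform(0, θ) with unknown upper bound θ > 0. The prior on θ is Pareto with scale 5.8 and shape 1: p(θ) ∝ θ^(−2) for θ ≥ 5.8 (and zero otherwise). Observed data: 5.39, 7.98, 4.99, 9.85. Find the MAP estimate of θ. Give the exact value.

The Uniform(0, θ) likelihood is θ^(−n) for θ ≥ max(xᵢ), zero otherwise. Here max(xᵢ) = 9.85.
Posterior ∝ θ^(−2) · θ^(−4) = θ^(−6) on θ ≥ max(5.8, 9.85) = 9.85.
This density is strictly decreasing in θ, so the posterior mode lies at the lower boundary of the support.

θ̂_MAP = 9.85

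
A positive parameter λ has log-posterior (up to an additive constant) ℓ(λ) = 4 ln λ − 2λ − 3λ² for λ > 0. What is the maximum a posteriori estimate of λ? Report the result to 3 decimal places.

λ̂_MAP = 0.667

ℓ'(λ) = 4/λ − 2 − 6λ. Setting this to zero and multiplying by λ: 6λ² + 2λ − 4 = 0.
λ = (−2 + √(2² + 4·6·4)) / (2·6) = (−2 + √100) / 12 = (−2 + 10)/12 = 2/3.
ℓ''(λ) = −4/λ² − 6 < 0, confirming a maximum.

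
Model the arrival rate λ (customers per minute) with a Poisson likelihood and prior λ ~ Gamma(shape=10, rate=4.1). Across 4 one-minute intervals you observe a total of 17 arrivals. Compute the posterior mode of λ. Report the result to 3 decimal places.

Σxᵢ = 17, n = 4.
Posterior ∝ λ^9e^(−4.1λ) · λ^17e^(−4λ) = λ^26e^(−8.1λ), i.e. Gamma(shape=27, rate=8.1).
The mode of a Gamma(a, b) with a ≥ 1 (shape–rate) is (a−1)/b = 26/8.1 ≈ 3.210.

λ̂_MAP = 3.210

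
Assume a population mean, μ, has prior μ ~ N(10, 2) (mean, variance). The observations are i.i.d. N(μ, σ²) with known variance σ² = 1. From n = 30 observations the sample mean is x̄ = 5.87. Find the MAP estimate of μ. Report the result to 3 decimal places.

n = 30, x̄ = 5.87.
For a Normal prior and Normal likelihood with known variance, the posterior is Normal; its mode equals its mean, the precision-weighted average.
Prior precision 1/σ₀² = 1/2 = 0.5; data precision n/σ² = 30/1 = 30.
μ̂ = (0.5·10 + 30·5.87) / (0.5 + 30) = 181.1/30.5 = 1811/305 ≈ 5.938.

μ̂_MAP = 5.938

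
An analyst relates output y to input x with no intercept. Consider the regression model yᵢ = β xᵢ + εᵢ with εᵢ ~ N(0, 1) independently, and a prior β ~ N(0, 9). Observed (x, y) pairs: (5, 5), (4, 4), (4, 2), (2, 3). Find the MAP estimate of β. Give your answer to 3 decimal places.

β̂_MAP = 0.900

log p(β | y) = −Σ(yᵢ − βxᵢ)²/(2·1) − β²/(2·9) + const.
Setting the derivative to zero: Σxᵢ(yᵢ − βxᵢ)/1 − β/9 = 0, so β = Σxᵢyᵢ / (Σxᵢ² + σ²/τ²).
Σxᵢyᵢ = 5·5 + 4·4 + 4·2 + 2·3 = 55; Σxᵢ² = 61; σ²/τ² = 1/9.
β̂_MAP = 55 / (61 + 1/9) = 55/(550/9) = 9/10 ≈ 0.900.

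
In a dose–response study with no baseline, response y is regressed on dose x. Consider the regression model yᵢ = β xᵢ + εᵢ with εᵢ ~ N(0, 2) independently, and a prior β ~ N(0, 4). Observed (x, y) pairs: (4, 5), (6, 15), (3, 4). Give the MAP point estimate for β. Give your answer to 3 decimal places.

β̂_MAP = 1.984

log p(β | y) = −Σ(yᵢ − βxᵢ)²/(2·2) − β²/(2·4) + const.
Setting the derivative to zero: Σxᵢ(yᵢ − βxᵢ)/2 − β/4 = 0, so β = Σxᵢyᵢ / (Σxᵢ² + σ²/τ²).
Σxᵢyᵢ = 4·5 + 6·15 + 3·4 = 122; Σxᵢ² = 61; σ²/τ² = 0.5.
β̂_MAP = 122 / (61 + 0.5) = 122/61.5 ≈ 1.984.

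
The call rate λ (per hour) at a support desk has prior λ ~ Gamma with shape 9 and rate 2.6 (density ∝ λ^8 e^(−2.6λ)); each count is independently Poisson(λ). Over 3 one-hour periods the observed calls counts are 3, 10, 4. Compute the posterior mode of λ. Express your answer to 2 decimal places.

Σxᵢ = 3+10+4 = 17, with n = 3.
Posterior ∝ λ^8e^(−2.6λ) · λ^17e^(−3λ) = λ^25e^(−5.6λ), i.e. Gamma(shape=26, rate=5.6).
The mode of a Gamma(a, b) with a ≥ 1 (shape–rate) is (a−1)/b = 25/5.6 ≈ 4.46.

λ̂_MAP = 4.46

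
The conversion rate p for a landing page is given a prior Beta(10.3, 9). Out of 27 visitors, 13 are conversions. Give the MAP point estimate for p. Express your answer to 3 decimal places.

p̂_MAP = 0.503

Prior: Beta(10.3, 9).
Data: 13 successes in 27 trials. The binomial likelihood contributes p^13(1−p)^14, so the posterior is Beta(10.3+13, 9+14) = Beta(23.3, 23).
For Beta(a, b) with a, b > 1 the mode is (a−1)/(a+b−2) = 22.3/44.3 ≈ 0.503.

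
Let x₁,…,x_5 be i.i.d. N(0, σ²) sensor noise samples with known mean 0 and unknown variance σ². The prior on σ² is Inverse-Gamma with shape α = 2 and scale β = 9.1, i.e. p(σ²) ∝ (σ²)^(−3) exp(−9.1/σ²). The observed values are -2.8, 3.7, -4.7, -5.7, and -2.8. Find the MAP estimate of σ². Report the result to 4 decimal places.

Sum of squared deviations about the known mean: SS = (-2.8−0)² + (3.7−0)² + (-4.7−0)² + (-5.7−0)² + (-2.8−0)² = 83.95.
The Normal likelihood contributes (σ²)^(−n/2) exp(−SS/(2σ²)), so the posterior is Inverse-Gamma(α + n/2, β + SS/2) = Inverse-Gamma(4.5, 51.075).
The mode of Inverse-Gamma(a, b) is b/(a+1) = 51.075/5.5 ≈ 9.2864.

σ̂²_MAP = 9.2864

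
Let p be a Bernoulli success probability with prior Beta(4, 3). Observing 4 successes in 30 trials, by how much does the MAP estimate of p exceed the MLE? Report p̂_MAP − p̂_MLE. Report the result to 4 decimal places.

MAP − MLE = 0.0667

Posterior is Beta(8, 29); MAP = (8−1)/(37−2) = 7/35 ≈ 0.20000.
MLE ignores the prior: p̂_MLE = k/n = 4/30 ≈ 0.13333.
Difference = 7/35 − 4/30 = 1/15 ≈ 0.0667.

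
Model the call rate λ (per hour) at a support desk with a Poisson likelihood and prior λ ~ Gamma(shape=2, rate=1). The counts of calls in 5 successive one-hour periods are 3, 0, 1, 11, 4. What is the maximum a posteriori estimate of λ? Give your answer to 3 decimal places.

λ̂_MAP = 3.333

Σxᵢ = 3+0+1+11+4 = 19, with n = 5.
Posterior ∝ λe^(−1λ) · λ^19e^(−5λ) = λ^20e^(−6λ), i.e. Gamma(shape=21, rate=6).
The mode of a Gamma(a, b) with a ≥ 1 (shape–rate) is (a−1)/b = 20/6 ≈ 3.333.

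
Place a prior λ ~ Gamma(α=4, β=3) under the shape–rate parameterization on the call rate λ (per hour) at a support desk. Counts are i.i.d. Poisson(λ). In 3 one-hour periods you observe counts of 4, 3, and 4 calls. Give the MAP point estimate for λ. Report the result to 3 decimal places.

Σxᵢ = 4+3+4 = 11, with n = 3.
Posterior ∝ λ^3e^(−3λ) · λ^11e^(−3λ) = λ^14e^(−6λ), i.e. Gamma(shape=15, rate=6).
The mode of a Gamma(a, b) with a ≥ 1 (shape–rate) is (a−1)/b = 14/6 ≈ 2.333.

λ̂_MAP = 2.333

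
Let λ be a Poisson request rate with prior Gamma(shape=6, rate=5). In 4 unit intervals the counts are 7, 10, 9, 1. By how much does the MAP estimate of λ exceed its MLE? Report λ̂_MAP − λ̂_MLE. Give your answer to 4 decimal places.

MAP − MLE = -3.1944

Σxᵢ = 27. Posterior is Gamma(33, 9); MAP = (33−1)/9 = 32/9 ≈ 3.55556.
MLE = x̄ = 27/4 ≈ 6.75000.
Difference = 32/9 − 27/4 = -115/36 ≈ -3.1944.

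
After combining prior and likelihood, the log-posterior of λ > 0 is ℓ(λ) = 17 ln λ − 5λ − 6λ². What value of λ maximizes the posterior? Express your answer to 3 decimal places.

ℓ'(λ) = 17/λ − 5 − 12λ. Setting this to zero and multiplying by λ: 12λ² + 5λ − 17 = 0.
λ = (−5 + √(5² + 4·12·17)) / (2·12) = (−5 + √841) / 24 = (−5 + 29)/24 = 1.
ℓ''(λ) = −17/λ² − 12 < 0, confirming a maximum.

λ̂_MAP = 1.000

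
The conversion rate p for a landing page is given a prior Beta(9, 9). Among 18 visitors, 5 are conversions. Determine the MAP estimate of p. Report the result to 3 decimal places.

Prior: Beta(9, 9).
Data: 5 successes in 18 trials. The binomial likelihood contributes p^5(1−p)^13, so the posterior is Beta(9+5, 9+13) = Beta(14, 22).
For Beta(a, b) with a, b > 1 the mode is (a−1)/(a+b−2) = 13/34 ≈ 0.382.

p̂_MAP = 0.382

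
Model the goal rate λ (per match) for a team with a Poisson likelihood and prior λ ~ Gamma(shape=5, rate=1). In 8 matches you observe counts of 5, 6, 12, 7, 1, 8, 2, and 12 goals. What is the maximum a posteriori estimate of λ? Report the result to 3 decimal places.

Σxᵢ = 5+6+12+7+1+8+2+12 = 53, with n = 8.
Posterior ∝ λ^4e^(−1λ) · λ^53e^(−8λ) = λ^57e^(−9λ), i.e. Gamma(shape=58, rate=9).
The mode of a Gamma(a, b) with a ≥ 1 (shape–rate) is (a−1)/b = 57/9 ≈ 6.333.

λ̂_MAP = 6.333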